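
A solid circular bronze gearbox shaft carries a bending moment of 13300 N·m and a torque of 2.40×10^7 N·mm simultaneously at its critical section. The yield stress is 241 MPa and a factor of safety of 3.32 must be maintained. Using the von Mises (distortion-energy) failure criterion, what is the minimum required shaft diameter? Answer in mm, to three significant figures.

d = 151 mm

σ_allow = σ_y/n = 241/3.32 = 72.59 MPa.
For a solid shaft σ_b = 32M/(πd³) and τ = 16T/(πd³), so the von Mises stress is σ' = (16/πd³)·√(4M²+3T²).
√(4M²+3T²) = √(4×(1.330×10^7)² + 3×(2.400×10^7)²) = 4.935×10^7 N·mm.
d³ = 16×4.935×10^7/(π×72.59) = 3.463×10^6 mm³.
d = 151.3 mm.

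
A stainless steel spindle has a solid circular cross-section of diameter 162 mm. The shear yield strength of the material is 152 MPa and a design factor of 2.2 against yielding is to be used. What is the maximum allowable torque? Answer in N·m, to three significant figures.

τ_allow = 152/2.2 = 69.09 MPa.
For a solid shaft T_allow = τ_allow·πd³/16; πd³/16 = π×162³/16 = 834800 mm³.
T_allow = 69.09×834800 = 5.768×10^7 N·mm = 57680 N·m.

T_allow = 57700 N·m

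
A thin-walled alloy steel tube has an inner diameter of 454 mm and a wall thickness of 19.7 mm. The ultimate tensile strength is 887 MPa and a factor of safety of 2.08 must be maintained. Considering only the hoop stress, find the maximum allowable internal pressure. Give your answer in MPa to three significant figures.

p_allow = 37.0 MPa

σ_allow = 887/2.08 = 426.4 MPa.
σ_h = pD/(2t) → p_allow = 2σ_allow t/D = 2×426.4×19.7/454 = 37.01 MPa.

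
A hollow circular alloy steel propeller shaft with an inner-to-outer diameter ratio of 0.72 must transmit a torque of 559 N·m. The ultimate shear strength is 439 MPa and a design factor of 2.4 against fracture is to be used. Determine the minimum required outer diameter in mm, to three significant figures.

d_o = 27.7 mm

τ_allow = 439/2.4 = 182.9 MPa.
For a hollow shaft τ = 16T/[πd_o³(1−k⁴)] with k = 0.72, so 1−k⁴ = 0.7313.
d_o³ = 16T/[π τ_allow (1−k⁴)] = 16×559000/(π×182.9×0.7313) = 21280 mm³.
d_o = 27.71 mm.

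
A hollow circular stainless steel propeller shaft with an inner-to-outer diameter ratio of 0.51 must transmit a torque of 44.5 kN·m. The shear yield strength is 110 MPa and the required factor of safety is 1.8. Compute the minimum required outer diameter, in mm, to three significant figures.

τ_allow = 110/1.8 = 61.11 MPa.
For a hollow shaft τ = 16T/[πd_o³(1−k⁴)] with k = 0.51, so 1−k⁴ = 0.9323.
d_o³ = 16T/[π τ_allow (1−k⁴)] = 16×4.4500×10^7/(π×61.11×0.9323) = 3.978×10^6 mm³.
d_o = 158.4 mm.

d_o = 158 mm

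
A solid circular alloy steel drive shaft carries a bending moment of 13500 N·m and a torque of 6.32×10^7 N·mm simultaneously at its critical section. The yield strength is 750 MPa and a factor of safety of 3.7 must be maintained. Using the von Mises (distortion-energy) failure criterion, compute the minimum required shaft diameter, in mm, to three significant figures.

d = 141 mm

σ_allow = σ_y/n = 750/3.7 = 202.7 MPa.
For a solid shaft σ_b = 32M/(πd³) and τ = 16T/(πd³), so the von Mises stress is σ' = (16/πd³)·√(4M²+3T²).
√(4M²+3T²) = √(4×(1.350×10^7)² + 3×(6.320×10^7)²) = 1.127×10^8 N·mm.
d³ = 16×1.127×10^8/(π×202.7) = 2.833×10^6 mm³.
d = 141.5 mm.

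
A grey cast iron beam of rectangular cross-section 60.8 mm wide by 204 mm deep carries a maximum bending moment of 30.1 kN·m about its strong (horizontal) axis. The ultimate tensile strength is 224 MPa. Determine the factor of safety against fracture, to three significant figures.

n = 3.14

Section modulus S = bh²/6 = 60.8×204²/6 = 421700 mm³.
σ = M/S = 3.0100×10^7/421700 = 71.38 MPa.
n = 224/71.38 = 3.138.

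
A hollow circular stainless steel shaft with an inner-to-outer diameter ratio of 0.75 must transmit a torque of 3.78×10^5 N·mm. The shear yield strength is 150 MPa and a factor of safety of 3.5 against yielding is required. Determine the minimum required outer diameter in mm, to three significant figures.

d_o = 40.4 mm

τ_allow = 150/3.5 = 42.86 MPa.
For a hollow shaft τ = 16T/[πd_o³(1−k⁴)] with k = 0.75, so 1−k⁴ = 0.6836.
d_o³ = 16T/[π τ_allow (1−k⁴)] = 16×378000/(π×42.86×0.6836) = 65710 mm³.
d_o = 40.35 mm.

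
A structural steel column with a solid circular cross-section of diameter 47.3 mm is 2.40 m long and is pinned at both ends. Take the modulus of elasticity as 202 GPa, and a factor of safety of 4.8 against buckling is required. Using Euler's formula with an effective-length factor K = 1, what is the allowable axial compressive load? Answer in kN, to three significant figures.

I = πd⁴/64 = π×47.3⁴/64 = 245700 mm⁴.
Effective length L_e = KL = 1×2.40 m = 2400 mm.
Euler critical load P_cr = π²EI/L_e² = π²×202000×245700/2400² = 85040 N.
P_allow = P_cr/n = 85040/4.8 = 17720 N.

P_allow = 17.7 kN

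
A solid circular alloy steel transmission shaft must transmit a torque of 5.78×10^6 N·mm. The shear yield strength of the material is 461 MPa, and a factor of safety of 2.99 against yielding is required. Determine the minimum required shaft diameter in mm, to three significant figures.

Allowable shear stress τ_allow = 461/2.99 = 154.2 MPa.
For a solid shaft τ = 16T/(πd³), so d³ = 16T/(π τ_allow) = 16×5780000/(π×154.2) = 190900 mm³.
d = (190900)^(1/3) = 57.58 mm.

d = 57.6 mm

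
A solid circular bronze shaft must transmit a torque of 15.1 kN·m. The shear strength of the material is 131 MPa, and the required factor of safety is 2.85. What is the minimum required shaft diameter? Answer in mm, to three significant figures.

Allowable shear stress τ_allow = 131/2.85 = 45.96 MPa.
For a solid shaft τ = 16T/(πd³), so d³ = 16T/(π τ_allow) = 16×1.5100×10^7/(π×45.96) = 1.673×10^6 mm³.
d = (1.673×10^6)^(1/3) = 118.7 mm.

d = 119 mm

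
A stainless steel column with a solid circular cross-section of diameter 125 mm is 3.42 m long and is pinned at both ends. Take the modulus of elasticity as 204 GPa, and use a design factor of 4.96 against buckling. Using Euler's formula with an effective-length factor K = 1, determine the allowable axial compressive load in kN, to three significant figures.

P_allow = 416 kN

I = πd⁴/64 = π×125⁴/64 = 1.198×10^7 mm⁴.
Effective length L_e = KL = 1×3.42 m = 3420 mm.
Euler critical load P_cr = π²EI/L_e² = π²×204000×1.198×10^7/3420² = 2.063×10^6 N.
P_allow = P_cr/n = 2.063×10^6/4.96 = 415900 N.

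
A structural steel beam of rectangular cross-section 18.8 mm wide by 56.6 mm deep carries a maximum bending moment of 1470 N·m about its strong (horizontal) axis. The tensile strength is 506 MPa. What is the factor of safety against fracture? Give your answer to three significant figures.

n = 3.46

Section modulus S = bh²/6 = 18.8×56.6²/6 = 10040 mm³.
σ = M/S = 1470000/10040 = 146.4 MPa.
n = 506/146.4 = 3.455.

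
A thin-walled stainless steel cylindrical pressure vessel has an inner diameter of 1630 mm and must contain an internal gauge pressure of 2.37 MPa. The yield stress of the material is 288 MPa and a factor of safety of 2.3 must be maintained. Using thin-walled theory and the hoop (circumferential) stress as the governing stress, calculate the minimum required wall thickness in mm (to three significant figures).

σ_allow = 288/2.3 = 125.2 MPa.
Hoop stress σ_h = pD/(2t), so t = pD/(2σ_allow) = 2.37×1630/(2×125.2) = 15.43 mm.

t = 15.4 mm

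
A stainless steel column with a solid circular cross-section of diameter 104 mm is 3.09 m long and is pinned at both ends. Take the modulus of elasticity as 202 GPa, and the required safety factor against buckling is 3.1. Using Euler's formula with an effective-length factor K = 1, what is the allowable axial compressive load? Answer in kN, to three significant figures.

P_allow = 387 kN

I = πd⁴/64 = π×104⁴/64 = 5.743×10^6 mm⁴.
Effective length L_e = KL = 1×3.09 m = 3090 mm.
Euler critical load P_cr = π²EI/L_e² = π²×202000×5.743×10^6/3090² = 1.199×10^6 N.
P_allow = P_cr/n = 1.199×10^6/3.1 = 386800 N.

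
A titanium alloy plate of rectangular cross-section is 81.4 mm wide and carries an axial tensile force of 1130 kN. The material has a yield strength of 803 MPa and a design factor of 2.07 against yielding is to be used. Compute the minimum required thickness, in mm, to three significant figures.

σ_allow = 803/2.07 = 387.9 MPa.
Required area A = F/σ_allow = 1130000/387.9 = 2913 mm².
t = A/w = 2913/81.4 = 35.79 mm.

t = 35.8 mm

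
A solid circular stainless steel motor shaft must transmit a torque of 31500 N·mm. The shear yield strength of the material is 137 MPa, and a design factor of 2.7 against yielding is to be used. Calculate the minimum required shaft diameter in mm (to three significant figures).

Allowable shear stress τ_allow = 137/2.7 = 50.74 MPa.
For a solid shaft τ = 16T/(πd³), so d³ = 16T/(π τ_allow) = 16×31500/(π×50.74) = 3162 mm³.
d = (3162)^(1/3) = 14.68 mm.

d = 14.7 mm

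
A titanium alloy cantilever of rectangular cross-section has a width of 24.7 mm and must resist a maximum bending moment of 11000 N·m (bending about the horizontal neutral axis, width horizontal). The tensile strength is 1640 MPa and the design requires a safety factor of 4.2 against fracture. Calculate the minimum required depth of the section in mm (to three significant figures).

σ_allow = 1640/4.2 = 390.5 MPa.
For a rectangular section σ = 6M/(bh²), so h² = 6M/(b σ_allow) = 6×1.1000×10^7/(24.7×390.5) = 6843 mm².
h = 82.72 mm.

h = 82.7 mm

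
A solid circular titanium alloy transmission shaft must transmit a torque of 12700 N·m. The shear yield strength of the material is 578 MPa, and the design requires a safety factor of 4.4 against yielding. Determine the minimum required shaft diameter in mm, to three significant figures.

Allowable shear stress τ_allow = 578/4.4 = 131.4 MPa.
For a solid shaft τ = 16T/(πd³), so d³ = 16T/(π τ_allow) = 16×1.2700×10^7/(π×131.4) = 492400 mm³.
d = (492400)^(1/3) = 78.96 mm.

d = 79.0 mm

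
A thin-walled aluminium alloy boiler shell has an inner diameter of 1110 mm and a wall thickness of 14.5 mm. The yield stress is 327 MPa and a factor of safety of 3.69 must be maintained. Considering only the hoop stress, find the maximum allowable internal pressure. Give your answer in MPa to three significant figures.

p_allow = 2.32 MPa

σ_allow = 327/3.69 = 88.62 MPa.
σ_h = pD/(2t) → p_allow = 2σ_allow t/D = 2×88.62×14.5/1110 = 2.315 MPa.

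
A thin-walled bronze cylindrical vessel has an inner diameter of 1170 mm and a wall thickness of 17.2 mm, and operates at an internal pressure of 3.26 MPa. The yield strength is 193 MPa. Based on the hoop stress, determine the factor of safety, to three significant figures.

σ_h = pD/(2t) = 3.26×1170/(2×17.2) = 110.9 MPa.
n = 193/110.9 = 1.741.

n = 1.74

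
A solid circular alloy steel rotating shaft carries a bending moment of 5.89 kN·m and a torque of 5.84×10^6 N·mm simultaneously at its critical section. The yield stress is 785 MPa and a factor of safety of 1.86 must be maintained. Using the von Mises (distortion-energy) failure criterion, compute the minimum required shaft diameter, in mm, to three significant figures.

d = 57.2 mm

σ_allow = σ_y/n = 785/1.86 = 422.0 MPa.
For a solid shaft σ_b = 32M/(πd³) and τ = 16T/(πd³), so the von Mises stress is σ' = (16/πd³)·√(4M²+3T²).
√(4M²+3T²) = √(4×(5.890×10^6)² + 3×(5.840×10^6)²) = 1.553×10^7 N·mm.
d³ = 16×1.553×10^7/(π×422.0) = 187400 mm³.
d = 57.22 mm.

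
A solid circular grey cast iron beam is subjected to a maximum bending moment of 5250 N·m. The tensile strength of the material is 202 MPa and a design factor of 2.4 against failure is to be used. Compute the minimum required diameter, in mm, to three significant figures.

σ_allow = 202/2.4 = 84.17 MPa.
For a solid circular section σ = 32M/(πd³), so d³ = 32M/(π σ_allow) = 32×5250000/(π×84.17) = 635400 mm³.
d = 85.97 mm.

d = 86.0 mm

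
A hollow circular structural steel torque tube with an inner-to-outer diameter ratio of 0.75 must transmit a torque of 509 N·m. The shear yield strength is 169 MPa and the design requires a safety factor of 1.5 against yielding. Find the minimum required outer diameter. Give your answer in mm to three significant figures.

τ_allow = 169/1.5 = 112.7 MPa.
For a hollow shaft τ = 16T/[πd_o³(1−k⁴)] with k = 0.75, so 1−k⁴ = 0.6836.
d_o³ = 16T/[π τ_allow (1−k⁴)] = 16×509000/(π×112.7×0.6836) = 33660 mm³.
d_o = 32.29 mm.

d_o = 32.3 mm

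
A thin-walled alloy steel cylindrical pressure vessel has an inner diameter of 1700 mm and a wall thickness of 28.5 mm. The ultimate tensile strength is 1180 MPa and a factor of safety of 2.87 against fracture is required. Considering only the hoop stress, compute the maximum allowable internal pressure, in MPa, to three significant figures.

σ_allow = 1180/2.87 = 411.1 MPa.
σ_h = pD/(2t) → p_allow = 2σ_allow t/D = 2×411.1×28.5/1700 = 13.79 MPa.

p_allow = 13.8 MPa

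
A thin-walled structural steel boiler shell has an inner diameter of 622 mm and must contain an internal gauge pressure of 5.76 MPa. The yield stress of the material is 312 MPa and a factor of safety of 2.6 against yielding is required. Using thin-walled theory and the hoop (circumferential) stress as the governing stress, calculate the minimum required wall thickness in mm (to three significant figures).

σ_allow = 312/2.6 = 120.0 MPa.
Hoop stress σ_h = pD/(2t), so t = pD/(2σ_allow) = 5.76×622/(2×120.0) = 14.93 mm.

t = 14.9 mm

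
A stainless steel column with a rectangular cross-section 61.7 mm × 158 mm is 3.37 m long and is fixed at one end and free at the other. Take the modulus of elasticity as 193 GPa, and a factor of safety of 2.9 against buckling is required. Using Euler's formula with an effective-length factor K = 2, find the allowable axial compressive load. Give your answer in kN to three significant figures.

Buckling occurs about the weak axis: I_min = h·b³/12 = 158×61.7³/12 = 3.093×10^6 mm⁴ (b = 61.7 mm is the smaller dimension).
Effective length L_e = KL = 2×3.37 m = 6740 mm.
Euler critical load P_cr = π²EI/L_e² = π²×193000×3.093×10^6/6740² = 129700 N.
P_allow = P_cr/n = 129700/2.9 = 44720 N.

P_allow = 44.7 kN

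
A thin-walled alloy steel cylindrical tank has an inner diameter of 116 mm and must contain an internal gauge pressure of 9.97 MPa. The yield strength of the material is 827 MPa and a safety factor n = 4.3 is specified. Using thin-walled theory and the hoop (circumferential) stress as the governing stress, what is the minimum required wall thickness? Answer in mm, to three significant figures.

σ_allow = 827/4.3 = 192.3 MPa.
Hoop stress σ_h = pD/(2t), so t = pD/(2σ_allow) = 9.97×116/(2×192.3) = 3.007 mm.

t = 3.01 mm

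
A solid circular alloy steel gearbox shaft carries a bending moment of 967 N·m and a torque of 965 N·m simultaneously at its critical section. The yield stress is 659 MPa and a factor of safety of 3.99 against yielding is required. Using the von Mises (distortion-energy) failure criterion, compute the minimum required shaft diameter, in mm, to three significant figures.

σ_allow = σ_y/n = 659/3.99 = 165.2 MPa.
For a solid shaft σ_b = 32M/(πd³) and τ = 16T/(πd³), so the von Mises stress is σ' = (16/πd³)·√(4M²+3T²).
√(4M²+3T²) = √(4×(967000)² + 3×(965000)²) = 2.556×10^6 N·mm.
d³ = 16×2.556×10^6/(π×165.2) = 78820 mm³.
d = 42.88 mm.

d = 42.9 mm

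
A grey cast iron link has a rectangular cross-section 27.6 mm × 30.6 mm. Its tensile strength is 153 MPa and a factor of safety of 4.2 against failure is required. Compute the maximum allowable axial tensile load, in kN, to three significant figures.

σ_allow = 153/4.2 = 36.43 MPa.
A = 27.6×30.6 = 844.6 mm².
F_allow = σ_allow × A = 36.43×844.6 = 30770 N.

F_allow = 30.8 kN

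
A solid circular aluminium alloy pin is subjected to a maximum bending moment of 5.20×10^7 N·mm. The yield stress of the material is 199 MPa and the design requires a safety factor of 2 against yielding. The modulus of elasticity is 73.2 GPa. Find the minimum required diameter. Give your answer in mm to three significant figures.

d = 175 mm

σ_allow = 199/2 = 99.50 MPa.
For a solid circular section σ = 32M/(πd³), so d³ = 32M/(π σ_allow) = 32×5.2000×10^7/(π×99.50) = 5.323×10^6 mm³.
d = 174.6 mm.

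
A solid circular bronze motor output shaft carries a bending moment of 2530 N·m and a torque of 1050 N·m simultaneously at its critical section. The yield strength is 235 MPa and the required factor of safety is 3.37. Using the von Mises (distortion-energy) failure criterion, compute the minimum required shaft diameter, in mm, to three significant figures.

d = 73.2 mm

σ_allow = σ_y/n = 235/3.37 = 69.73 MPa.
For a solid shaft σ_b = 32M/(πd³) and τ = 16T/(πd³), so the von Mises stress is σ' = (16/πd³)·√(4M²+3T²).
√(4M²+3T²) = √(4×(2.530×10^6)² + 3×(1.050×10^6)²) = 5.377×10^6 N·mm.
d³ = 16×5.377×10^6/(π×69.73) = 392700 mm³.
d = 73.23 mm.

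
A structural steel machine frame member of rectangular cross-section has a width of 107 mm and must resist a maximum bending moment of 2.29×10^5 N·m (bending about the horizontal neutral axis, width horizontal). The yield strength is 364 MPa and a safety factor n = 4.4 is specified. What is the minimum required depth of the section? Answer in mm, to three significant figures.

σ_allow = 364/4.4 = 82.73 MPa.
For a rectangular section σ = 6M/(bh²), so h² = 6M/(b σ_allow) = 6×2.2900×10^8/(107×82.73) = 155200 mm².
h = 394.0 mm.

h = 394 mm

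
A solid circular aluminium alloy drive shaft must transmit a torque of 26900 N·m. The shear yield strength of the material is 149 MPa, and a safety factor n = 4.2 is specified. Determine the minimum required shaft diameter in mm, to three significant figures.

Allowable shear stress τ_allow = 149/4.2 = 35.48 MPa.
For a solid shaft τ = 16T/(πd³), so d³ = 16T/(π τ_allow) = 16×2.6900×10^7/(π×35.48) = 3.862×10^6 mm³.
d = (3.862×10^6)^(1/3) = 156.9 mm.

d = 157 mm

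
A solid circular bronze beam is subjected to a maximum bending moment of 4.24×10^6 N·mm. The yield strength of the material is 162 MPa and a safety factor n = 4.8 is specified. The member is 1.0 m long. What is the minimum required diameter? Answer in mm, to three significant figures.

σ_allow = 162/4.8 = 33.75 MPa.
For a solid circular section σ = 32M/(πd³), so d³ = 32M/(π σ_allow) = 32×4240000/(π×33.75) = 1.280×10^6 mm³.
d = 108.6 mm.

d = 109 mm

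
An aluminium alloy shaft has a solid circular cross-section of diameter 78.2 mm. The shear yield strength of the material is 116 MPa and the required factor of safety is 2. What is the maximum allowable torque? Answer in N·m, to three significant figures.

τ_allow = 116/2 = 58.00 MPa.
For a solid shaft T_allow = τ_allow·πd³/16; πd³/16 = π×78.2³/16 = 93900 mm³.
T_allow = 58.00×93900 = 5.446×10^6 N·mm = 5446 N·m.

T_allow = 5450 N·m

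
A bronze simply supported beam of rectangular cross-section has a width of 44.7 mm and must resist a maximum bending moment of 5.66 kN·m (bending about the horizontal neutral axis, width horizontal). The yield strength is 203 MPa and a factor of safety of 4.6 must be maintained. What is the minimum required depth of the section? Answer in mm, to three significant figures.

σ_allow = 203/4.6 = 44.13 MPa.
For a rectangular section σ = 6M/(bh²), so h² = 6M/(b σ_allow) = 6×5660000/(44.7×44.13) = 17220 mm².
h = 131.2 mm.

h = 131 mm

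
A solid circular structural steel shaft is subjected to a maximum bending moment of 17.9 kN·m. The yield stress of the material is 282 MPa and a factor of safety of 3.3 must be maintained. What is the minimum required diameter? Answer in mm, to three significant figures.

σ_allow = 282/3.3 = 85.45 MPa.
For a solid circular section σ = 32M/(πd³), so d³ = 32M/(π σ_allow) = 32×1.7900×10^7/(π×85.45) = 2.134×10^6 mm³.
d = 128.7 mm.

d = 129 mm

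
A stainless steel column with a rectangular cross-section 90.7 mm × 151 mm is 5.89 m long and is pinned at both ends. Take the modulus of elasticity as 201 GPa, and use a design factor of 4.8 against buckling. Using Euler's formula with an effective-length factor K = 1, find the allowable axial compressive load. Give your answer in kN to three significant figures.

Buckling occurs about the weak axis: I_min = h·b³/12 = 151×90.7³/12 = 9.389×10^6 mm⁴ (b = 90.7 mm is the smaller dimension).
Effective length L_e = KL = 1×5.89 m = 5890 mm.
Euler critical load P_cr = π²EI/L_e² = π²×201000×9.389×10^6/5890² = 536900 N.
P_allow = P_cr/n = 536900/4.8 = 111900 N.

P_allow = 112 kN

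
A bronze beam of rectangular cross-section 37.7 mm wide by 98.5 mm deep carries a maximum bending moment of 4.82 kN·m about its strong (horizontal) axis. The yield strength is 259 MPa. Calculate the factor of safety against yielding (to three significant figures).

n = 3.28

Section modulus S = bh²/6 = 37.7×98.5²/6 = 60960 mm³.
σ = M/S = 4820000/60960 = 79.07 MPa.
n = 259/79.07 = 3.276.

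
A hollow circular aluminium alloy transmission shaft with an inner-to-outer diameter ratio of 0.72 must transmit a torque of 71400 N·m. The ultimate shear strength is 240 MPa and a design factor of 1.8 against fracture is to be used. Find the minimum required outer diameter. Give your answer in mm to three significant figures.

τ_allow = 240/1.8 = 133.3 MPa.
For a hollow shaft τ = 16T/[πd_o³(1−k⁴)] with k = 0.72, so 1−k⁴ = 0.7313.
d_o³ = 16T/[π τ_allow (1−k⁴)] = 16×7.1400×10^7/(π×133.3×0.7313) = 3.730×10^6 mm³.
d_o = 155.1 mm.

d_o = 155 mm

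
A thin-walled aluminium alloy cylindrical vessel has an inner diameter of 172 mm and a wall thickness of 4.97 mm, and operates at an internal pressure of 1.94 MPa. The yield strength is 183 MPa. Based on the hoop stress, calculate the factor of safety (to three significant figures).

n = 5.45

σ_h = pD/(2t) = 1.94×172/(2×4.97) = 33.57 MPa.
n = 183/33.57 = 5.451.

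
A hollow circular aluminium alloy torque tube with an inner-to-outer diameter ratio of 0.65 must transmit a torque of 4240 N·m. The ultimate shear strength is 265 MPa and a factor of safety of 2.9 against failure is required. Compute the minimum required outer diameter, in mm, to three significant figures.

d_o = 66.0 mm

τ_allow = 265/2.9 = 91.38 MPa.
For a hollow shaft τ = 16T/[πd_o³(1−k⁴)] with k = 0.65, so 1−k⁴ = 0.8215.
d_o³ = 16T/[π τ_allow (1−k⁴)] = 16×4240000/(π×91.38×0.8215) = 287700 mm³.
d_o = 66.01 mm.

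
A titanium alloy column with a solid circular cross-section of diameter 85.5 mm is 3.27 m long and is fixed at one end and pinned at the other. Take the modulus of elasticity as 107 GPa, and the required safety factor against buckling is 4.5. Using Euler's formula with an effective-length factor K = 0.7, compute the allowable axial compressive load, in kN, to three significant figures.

I = πd⁴/64 = π×85.5⁴/64 = 2.623×10^6 mm⁴.
Effective length L_e = KL = 0.7×3.27 m = 2289 mm.
Euler critical load P_cr = π²EI/L_e² = π²×107000×2.623×10^6/2289² = 528700 N.
P_allow = P_cr/n = 528700/4.5 = 117500 N.

P_allow = 117 kN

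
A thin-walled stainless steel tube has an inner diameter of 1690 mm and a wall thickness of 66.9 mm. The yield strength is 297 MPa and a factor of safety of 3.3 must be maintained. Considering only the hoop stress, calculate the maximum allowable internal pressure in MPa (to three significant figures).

σ_allow = 297/3.3 = 90.00 MPa.
σ_h = pD/(2t) → p_allow = 2σ_allow t/D = 2×90.00×66.9/1690 = 7.125 MPa.

p_allow = 7.13 MPa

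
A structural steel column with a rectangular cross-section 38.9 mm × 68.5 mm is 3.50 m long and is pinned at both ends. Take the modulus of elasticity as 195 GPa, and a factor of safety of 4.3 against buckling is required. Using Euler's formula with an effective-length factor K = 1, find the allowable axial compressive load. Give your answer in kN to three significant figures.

Buckling occurs about the weak axis: I_min = h·b³/12 = 68.5×38.9³/12 = 336000 mm⁴ (b = 38.9 mm is the smaller dimension).
Effective length L_e = KL = 1×3.50 m = 3500 mm.
Euler critical load P_cr = π²EI/L_e² = π²×195000×336000/3500² = 52790 N.
P_allow = P_cr/n = 52790/4.3 = 12280 N.

P_allow = 12.3 kN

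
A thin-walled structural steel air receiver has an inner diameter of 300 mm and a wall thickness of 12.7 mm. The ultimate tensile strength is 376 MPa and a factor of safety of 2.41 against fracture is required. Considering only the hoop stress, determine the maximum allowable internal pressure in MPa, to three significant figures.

p_allow = 13.2 MPa

σ_allow = 376/2.41 = 156.0 MPa.
σ_h = pD/(2t) → p_allow = 2σ_allow t/D = 2×156.0×12.7/300 = 13.21 MPa.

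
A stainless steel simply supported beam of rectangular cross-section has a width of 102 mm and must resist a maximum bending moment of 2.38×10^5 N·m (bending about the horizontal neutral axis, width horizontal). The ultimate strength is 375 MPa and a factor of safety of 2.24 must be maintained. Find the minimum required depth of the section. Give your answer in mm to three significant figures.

σ_allow = 375/2.24 = 167.4 MPa.
For a rectangular section σ = 6M/(bh²), so h² = 6M/(b σ_allow) = 6×2.3800×10^8/(102×167.4) = 83630 mm².
h = 289.2 mm.

h = 289 mm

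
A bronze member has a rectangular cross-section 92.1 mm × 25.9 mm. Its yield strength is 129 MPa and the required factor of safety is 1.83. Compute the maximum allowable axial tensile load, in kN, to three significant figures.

F_allow = 168 kN

σ_allow = 129/1.83 = 70.49 MPa.
A = 92.1×25.9 = 2385 mm².
F_allow = σ_allow × A = 70.49×2385 = 168200 N.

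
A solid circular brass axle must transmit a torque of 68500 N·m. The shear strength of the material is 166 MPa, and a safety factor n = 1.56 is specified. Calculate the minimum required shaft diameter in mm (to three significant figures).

d = 149 mm

Allowable shear stress τ_allow = 166/1.56 = 106.4 MPa.
For a solid shaft τ = 16T/(πd³), so d³ = 16T/(π τ_allow) = 16×6.8500×10^7/(π×106.4) = 3.279×10^6 mm³.
d = (3.279×10^6)^(1/3) = 148.6 mm.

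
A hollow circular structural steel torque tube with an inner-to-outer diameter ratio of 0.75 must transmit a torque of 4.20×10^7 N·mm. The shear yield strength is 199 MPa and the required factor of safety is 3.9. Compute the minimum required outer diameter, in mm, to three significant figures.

τ_allow = 199/3.9 = 51.03 MPa.
For a hollow shaft τ = 16T/[πd_o³(1−k⁴)] with k = 0.75, so 1−k⁴ = 0.6836.
d_o³ = 16T/[π τ_allow (1−k⁴)] = 16×4.2000×10^7/(π×51.03×0.6836) = 6.132×10^6 mm³.
d_o = 183.0 mm.

d_o = 183 mm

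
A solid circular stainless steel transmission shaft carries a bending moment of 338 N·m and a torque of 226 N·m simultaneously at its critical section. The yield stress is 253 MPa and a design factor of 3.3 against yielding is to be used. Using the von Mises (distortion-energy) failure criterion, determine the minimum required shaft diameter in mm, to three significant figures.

σ_allow = σ_y/n = 253/3.3 = 76.67 MPa.
For a solid shaft σ_b = 32M/(πd³) and τ = 16T/(πd³), so the von Mises stress is σ' = (16/πd³)·√(4M²+3T²).
√(4M²+3T²) = √(4×(338000)² + 3×(226000)²) = 781200 N·mm.
d³ = 16×781200/(π×76.67) = 51890 mm³.
d = 37.30 mm.

d = 37.3 mm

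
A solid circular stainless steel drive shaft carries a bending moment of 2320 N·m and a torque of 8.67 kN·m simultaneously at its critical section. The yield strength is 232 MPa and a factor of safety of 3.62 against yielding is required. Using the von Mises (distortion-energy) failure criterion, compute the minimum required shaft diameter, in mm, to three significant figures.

σ_allow = σ_y/n = 232/3.62 = 64.09 MPa.
For a solid shaft σ_b = 32M/(πd³) and τ = 16T/(πd³), so the von Mises stress is σ' = (16/πd³)·√(4M²+3T²).
√(4M²+3T²) = √(4×(2.320×10^6)² + 3×(8.670×10^6)²) = 1.572×10^7 N·mm.
d³ = 16×1.572×10^7/(π×64.09) = 1.249×10^6 mm³.
d = 107.7 mm.

d = 108 mm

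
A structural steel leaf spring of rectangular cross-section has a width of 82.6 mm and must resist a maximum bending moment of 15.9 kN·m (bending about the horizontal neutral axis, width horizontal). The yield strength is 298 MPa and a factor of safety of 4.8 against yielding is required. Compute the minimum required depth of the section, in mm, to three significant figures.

h = 136 mm

σ_allow = 298/4.8 = 62.08 MPa.
For a rectangular section σ = 6M/(bh²), so h² = 6M/(b σ_allow) = 6×1.5900×10^7/(82.6×62.08) = 18600 mm².
h = 136.4 mm.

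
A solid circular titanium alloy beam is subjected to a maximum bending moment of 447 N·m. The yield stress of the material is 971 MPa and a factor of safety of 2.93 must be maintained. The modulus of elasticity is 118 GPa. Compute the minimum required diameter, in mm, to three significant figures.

d = 24.0 mm

σ_allow = 971/2.93 = 331.4 MPa.
For a solid circular section σ = 32M/(πd³), so d³ = 32M/(π σ_allow) = 32×447000/(π×331.4) = 13740 mm³.
d = 23.95 mm.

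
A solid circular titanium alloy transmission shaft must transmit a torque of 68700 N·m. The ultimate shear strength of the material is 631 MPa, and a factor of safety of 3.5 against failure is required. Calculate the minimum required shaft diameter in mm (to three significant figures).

Allowable shear stress τ_allow = 631/3.5 = 180.3 MPa.
For a solid shaft τ = 16T/(πd³), so d³ = 16T/(π τ_allow) = 16×6.8700×10^7/(π×180.3) = 1.941×10^6 mm³.
d = (1.941×10^6)^(1/3) = 124.7 mm.

d = 125 mm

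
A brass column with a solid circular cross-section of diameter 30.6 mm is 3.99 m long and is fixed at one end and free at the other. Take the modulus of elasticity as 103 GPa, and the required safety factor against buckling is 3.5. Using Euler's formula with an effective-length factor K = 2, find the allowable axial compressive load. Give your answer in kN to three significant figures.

I = πd⁴/64 = π×30.6⁴/64 = 43040 mm⁴.
Effective length L_e = KL = 2×3.99 m = 7980 mm.
Euler critical load P_cr = π²EI/L_e² = π²×103000×43040/7980² = 687.0 N.
P_allow = P_cr/n = 687.0/3.5 = 196.3 N.

P_allow = 0.196 kN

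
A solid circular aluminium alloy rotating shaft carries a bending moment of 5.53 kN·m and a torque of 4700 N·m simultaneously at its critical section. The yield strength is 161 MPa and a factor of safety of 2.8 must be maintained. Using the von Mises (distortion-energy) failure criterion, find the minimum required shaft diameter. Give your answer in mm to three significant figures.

d = 107 mm

σ_allow = σ_y/n = 161/2.8 = 57.50 MPa.
For a solid shaft σ_b = 32M/(πd³) and τ = 16T/(πd³), so the von Mises stress is σ' = (16/πd³)·√(4M²+3T²).
√(4M²+3T²) = √(4×(5.530×10^6)² + 3×(4.700×10^6)²) = 1.373×10^7 N·mm.
d³ = 16×1.373×10^7/(π×57.50) = 1.216×10^6 mm³.
d = 106.7 mm.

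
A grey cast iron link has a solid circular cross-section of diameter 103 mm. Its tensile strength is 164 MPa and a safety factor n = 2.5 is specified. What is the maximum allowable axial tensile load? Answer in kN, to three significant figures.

σ_allow = 164/2.5 = 65.60 MPa.
A = πd²/4 = π×103²/4 = 8332 mm².
F_allow = σ_allow × A = 65.60×8332 = 546600 N.

F_allow = 547 kN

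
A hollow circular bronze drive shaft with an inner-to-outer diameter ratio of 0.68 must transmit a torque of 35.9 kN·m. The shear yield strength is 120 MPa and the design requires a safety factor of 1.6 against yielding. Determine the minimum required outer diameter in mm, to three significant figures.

τ_allow = 120/1.6 = 75.00 MPa.
For a hollow shaft τ = 16T/[πd_o³(1−k⁴)] with k = 0.68, so 1−k⁴ = 0.7862.
d_o³ = 16T/[π τ_allow (1−k⁴)] = 16×3.5900×10^7/(π×75.00×0.7862) = 3.101×10^6 mm³.
d_o = 145.8 mm.

d_o = 146 mm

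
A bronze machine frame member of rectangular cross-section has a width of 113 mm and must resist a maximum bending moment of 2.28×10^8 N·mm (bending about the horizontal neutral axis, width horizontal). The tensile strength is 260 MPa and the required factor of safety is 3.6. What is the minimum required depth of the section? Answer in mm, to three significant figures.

h = 409 mm

σ_allow = 260/3.6 = 72.22 MPa.
For a rectangular section σ = 6M/(bh²), so h² = 6M/(b σ_allow) = 6×2.2800×10^8/(113×72.22) = 167600 mm².
h = 409.4 mm.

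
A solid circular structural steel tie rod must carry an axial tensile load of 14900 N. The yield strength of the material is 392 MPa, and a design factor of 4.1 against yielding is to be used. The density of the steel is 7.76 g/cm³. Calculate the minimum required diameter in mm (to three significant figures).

d = 14.1 mm

Allowable stress σ_allow = 392/4.1 = 95.61 MPa.
Required area A = F/σ_allow = 14900/95.61 = 155.8 mm².
A = πd²/4 → d = √(4A/π) = 14.09 mm.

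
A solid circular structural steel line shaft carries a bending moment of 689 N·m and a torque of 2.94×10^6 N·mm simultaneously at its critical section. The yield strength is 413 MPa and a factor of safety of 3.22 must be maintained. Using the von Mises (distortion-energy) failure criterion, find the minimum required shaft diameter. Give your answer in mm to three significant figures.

σ_allow = σ_y/n = 413/3.22 = 128.3 MPa.
For a solid shaft σ_b = 32M/(πd³) and τ = 16T/(πd³), so the von Mises stress is σ' = (16/πd³)·√(4M²+3T²).
√(4M²+3T²) = √(4×(689000)² + 3×(2.940×10^6)²) = 5.275×10^6 N·mm.
d³ = 16×5.275×10^6/(π×128.3) = 209500 mm³.
d = 59.39 mm.

d = 59.4 mm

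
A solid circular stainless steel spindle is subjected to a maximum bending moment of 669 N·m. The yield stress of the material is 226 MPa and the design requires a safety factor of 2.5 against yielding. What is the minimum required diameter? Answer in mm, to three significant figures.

σ_allow = 226/2.5 = 90.40 MPa.
For a solid circular section σ = 32M/(πd³), so d³ = 32M/(π σ_allow) = 32×669000/(π×90.40) = 75380 mm³.
d = 42.24 mm.

d = 42.2 mm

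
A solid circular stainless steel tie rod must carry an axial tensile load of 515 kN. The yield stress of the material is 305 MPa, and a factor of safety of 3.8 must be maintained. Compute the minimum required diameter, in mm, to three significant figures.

Allowable stress σ_allow = 305/3.8 = 80.26 MPa.
Required area A = F/σ_allow = 515000/80.26 = 6416 mm².
A = πd²/4 → d = √(4A/π) = 90.39 mm.

d = 90.4 mm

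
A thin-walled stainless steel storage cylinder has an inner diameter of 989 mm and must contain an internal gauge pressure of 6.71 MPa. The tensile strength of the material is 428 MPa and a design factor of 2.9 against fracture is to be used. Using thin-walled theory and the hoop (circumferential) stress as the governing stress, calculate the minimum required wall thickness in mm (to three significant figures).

t = 22.5 mm

σ_allow = 428/2.9 = 147.6 MPa.
Hoop stress σ_h = pD/(2t), so t = pD/(2σ_allow) = 6.71×989/(2×147.6) = 22.48 mm.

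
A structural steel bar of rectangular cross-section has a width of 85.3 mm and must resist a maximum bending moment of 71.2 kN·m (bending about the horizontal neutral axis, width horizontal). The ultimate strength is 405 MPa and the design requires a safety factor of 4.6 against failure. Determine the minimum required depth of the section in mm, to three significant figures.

σ_allow = 405/4.6 = 88.04 MPa.
For a rectangular section σ = 6M/(bh²), so h² = 6M/(b σ_allow) = 6×7.1200×10^7/(85.3×88.04) = 56880 mm².
h = 238.5 mm.

h = 239 mm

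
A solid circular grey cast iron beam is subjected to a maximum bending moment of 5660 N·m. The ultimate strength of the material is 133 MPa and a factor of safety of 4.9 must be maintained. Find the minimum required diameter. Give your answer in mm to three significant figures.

d = 129 mm

σ_allow = 133/4.9 = 27.14 MPa.
For a solid circular section σ = 32M/(πd³), so d³ = 32M/(π σ_allow) = 32×5660000/(π×27.14) = 2.124×10^6 mm³.
d = 128.5 mm.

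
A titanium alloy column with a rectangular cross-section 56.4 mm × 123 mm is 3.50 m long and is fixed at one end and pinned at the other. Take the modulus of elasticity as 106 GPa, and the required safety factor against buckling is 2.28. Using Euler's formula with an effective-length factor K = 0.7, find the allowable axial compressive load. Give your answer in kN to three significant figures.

Buckling occurs about the weak axis: I_min = h·b³/12 = 123×56.4³/12 = 1.839×10^6 mm⁴ (b = 56.4 mm is the smaller dimension).
Effective length L_e = KL = 0.7×3.50 m = 2450 mm.
Euler critical load P_cr = π²EI/L_e² = π²×106000×1.839×10^6/2450² = 320500 N.
P_allow = P_cr/n = 320500/2.28 = 140600 N.

P_allow = 141 kN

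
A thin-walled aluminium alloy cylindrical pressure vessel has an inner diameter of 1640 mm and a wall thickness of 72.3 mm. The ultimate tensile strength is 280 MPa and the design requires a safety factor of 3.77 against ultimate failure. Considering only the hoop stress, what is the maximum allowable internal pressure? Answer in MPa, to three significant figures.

p_allow = 6.55 MPa

σ_allow = 280/3.77 = 74.27 MPa.
σ_h = pD/(2t) → p_allow = 2σ_allow t/D = 2×74.27×72.3/1640 = 6.548 MPa.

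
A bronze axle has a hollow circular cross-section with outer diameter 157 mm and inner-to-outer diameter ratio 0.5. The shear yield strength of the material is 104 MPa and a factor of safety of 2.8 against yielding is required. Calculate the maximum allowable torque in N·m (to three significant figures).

T_allow = 26500 N·m

τ_allow = 104/2.8 = 37.14 MPa.
For a hollow shaft T_allow = τ_allow·πd_o³(1−k⁴)/16 with 1−k⁴ = 0.9375, so πd_o³(1−k⁴)/16 = 712400 mm³.
T_allow = 37.14×712400 = 2.646×10^7 N·mm = 26460 N·m.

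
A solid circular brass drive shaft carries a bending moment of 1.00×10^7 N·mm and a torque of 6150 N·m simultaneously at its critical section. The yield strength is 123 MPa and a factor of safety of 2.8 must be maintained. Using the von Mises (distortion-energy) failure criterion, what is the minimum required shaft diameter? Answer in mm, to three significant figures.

d = 138 mm

σ_allow = σ_y/n = 123/2.8 = 43.93 MPa.
For a solid shaft σ_b = 32M/(πd³) and τ = 16T/(πd³), so the von Mises stress is σ' = (16/πd³)·√(4M²+3T²).
√(4M²+3T²) = √(4×(1.000×10^7)² + 3×(6.150×10^6)²) = 2.266×10^7 N·mm.
d³ = 16×2.266×10^7/(π×43.93) = 2.627×10^6 mm³.
d = 138.0 mm.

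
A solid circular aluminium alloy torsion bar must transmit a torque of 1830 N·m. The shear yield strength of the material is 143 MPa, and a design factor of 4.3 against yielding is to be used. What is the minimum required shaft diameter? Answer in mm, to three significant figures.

d = 65.4 mm

Allowable shear stress τ_allow = 143/4.3 = 33.26 MPa.
For a solid shaft τ = 16T/(πd³), so d³ = 16T/(π τ_allow) = 16×1830000/(π×33.26) = 280300 mm³.
d = (280300)^(1/3) = 65.44 mm.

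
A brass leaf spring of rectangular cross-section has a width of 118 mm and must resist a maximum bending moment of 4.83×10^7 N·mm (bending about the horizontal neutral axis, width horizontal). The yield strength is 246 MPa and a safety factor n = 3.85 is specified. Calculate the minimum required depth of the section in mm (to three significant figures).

σ_allow = 246/3.85 = 63.90 MPa.
For a rectangular section σ = 6M/(bh²), so h² = 6M/(b σ_allow) = 6×4.8300×10^7/(118×63.90) = 38440 mm².
h = 196.1 mm.

h = 196 mm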